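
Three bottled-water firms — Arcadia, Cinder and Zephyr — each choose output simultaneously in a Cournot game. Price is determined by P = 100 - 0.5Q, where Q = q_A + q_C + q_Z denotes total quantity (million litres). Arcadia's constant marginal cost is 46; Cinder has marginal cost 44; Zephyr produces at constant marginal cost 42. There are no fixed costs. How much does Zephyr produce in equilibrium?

Arcadia's profit: π_A = (100 - 0.5Q)q_A - (46q_A). Setting ∂π_A/∂q_A = 0: 54 - q_A - (1/2)(q_C + q_Z) = 0.
Cinder's profit: π_C = (100 - 0.5Q)q_C - (44q_C). Setting ∂π_C/∂q_C = 0: 56 - q_C - (1/2)(q_A + q_Z) = 0.
Zephyr's profit: π_Z = (100 - 0.5Q)q_Z - (42q_Z). Setting ∂π_Z/∂q_Z = 0: 58 - q_Z - (1/2)(q_A + q_C) = 0.
Adding the 3 conditions: 168 − Q − Q = 0, i.e. Q = 84.
Back-substituting: q_A = (54 − 42)/(1/2) = 24, q_C = (56 − 42)/(1/2) = 28, q_Z = (58 − 42)/(1/2) = 32.

32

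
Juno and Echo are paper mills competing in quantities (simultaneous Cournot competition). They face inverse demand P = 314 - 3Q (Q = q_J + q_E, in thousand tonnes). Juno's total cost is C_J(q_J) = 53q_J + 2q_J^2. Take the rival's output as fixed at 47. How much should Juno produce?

With the rival's output fixed at 47, Juno's profit is π_J = (314 - 3·47 - 3q_J)q_J - (53q_J + 2q_J²) = (173 - 3q_J)q_J - (53q_J + 2q_J²).
∂π_J/∂q_J = 120 - 10q_J = 0, so q_J = 12.

12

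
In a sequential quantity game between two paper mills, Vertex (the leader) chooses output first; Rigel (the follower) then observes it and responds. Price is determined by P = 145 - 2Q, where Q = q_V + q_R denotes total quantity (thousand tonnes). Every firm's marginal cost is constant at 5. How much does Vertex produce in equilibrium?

Solve by backward induction. Given q_V, the follower Rigel maximises π_R = (145 - 2q_V - 2q_R)q_R - 5q_R.
∂π_R/∂q_R = 140 - 2q_V - 4q_R = 0 gives the reaction function q_R = (140 - 2q_V)/4.
Vertex substitutes q_R(q_V) into its own profit: π_V = q_V(145 - 2q_V - (140 - 2q_V)/2) - 5q_V = (75 - q_V)q_V - 5q_V.
The leader's first-order condition 70 - 2q_V = 0 yields q_V = 35.
Then q_R = (140 - 2·35)/4 = 35/2.

35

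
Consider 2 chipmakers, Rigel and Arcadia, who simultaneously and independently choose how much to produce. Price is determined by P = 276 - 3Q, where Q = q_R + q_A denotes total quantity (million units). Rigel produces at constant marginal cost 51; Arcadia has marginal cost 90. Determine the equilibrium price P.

Rigel's profit: π_R = (276 - 3Q)q_R - (51q_R). Setting ∂π_R/∂q_R = 0: 225 - 6q_R - 3(q_A) = 0.
Arcadia's profit: π_A = (276 - 3Q)q_A - (90q_A). Setting ∂π_A/∂q_A = 0: 186 - 6q_A - 3(q_R) = 0.
Best responses: q_R = (225 - 3q_A)/6, q_A = (186 - 3q_R)/6.
Solving the pair: q_R = 88/3, q_A = 49/3.
Total output Q = 137/3, so price P = 276 - 3·(137/3) = 139.

139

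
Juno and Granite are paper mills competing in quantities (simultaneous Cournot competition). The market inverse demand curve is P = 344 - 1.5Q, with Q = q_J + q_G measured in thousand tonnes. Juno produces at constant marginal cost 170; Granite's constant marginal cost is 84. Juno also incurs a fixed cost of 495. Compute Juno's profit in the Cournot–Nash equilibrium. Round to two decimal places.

78.63

Juno's profit: π_J = (344 - 1.5Q)q_J - (170q_J). Setting ∂π_J/∂q_J = 0: 174 - 3q_J - (3/2)(q_G) = 0.
Granite's profit: π_G = (344 - 1.5Q)q_G - (84q_G). Setting ∂π_G/∂q_G = 0: 260 - 3q_G - (3/2)(q_J) = 0.
Best responses: q_J = (174 - (3/2)q_G)/3, q_G = (260 - (3/2)q_J)/3.
Substituting one into the other gives q_J = 176/9 and q_G = 692/9.
Price P = 344 - (3/2)·(868/9) = 598/3.
Juno's profit: (598/3 - 170)·(176/9) - 495 = 78.6296.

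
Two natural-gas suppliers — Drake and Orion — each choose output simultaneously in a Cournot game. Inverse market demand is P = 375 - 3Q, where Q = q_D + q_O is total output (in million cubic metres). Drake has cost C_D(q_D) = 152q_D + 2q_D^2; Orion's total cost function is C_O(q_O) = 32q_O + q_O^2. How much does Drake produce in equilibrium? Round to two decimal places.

10.63

Drake's profit: π_D = (375 - 3Q)q_D - (152q_D + 2q_D²). Setting ∂π_D/∂q_D = 0: 223 - 10q_D - 3(q_O) = 0.
Orion's profit: π_O = (375 - 3Q)q_O - (32q_O + q_O²). Setting ∂π_O/∂q_O = 0: 343 - 8q_O - 3(q_D) = 0.
Rearranging gives the reaction functions q_D = (223 - 3q_O)/10 and q_O = (343 - 3q_D)/8.
Substituting one into the other gives q_D = 755/71 and q_O = 38.8873.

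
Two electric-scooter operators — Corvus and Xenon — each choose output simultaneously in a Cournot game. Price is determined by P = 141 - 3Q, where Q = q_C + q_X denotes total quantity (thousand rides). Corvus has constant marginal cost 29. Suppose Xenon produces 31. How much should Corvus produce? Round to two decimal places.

3.17

With the rival's output fixed at 31, Corvus's profit is π_C = (141 - 3·31 - 3q_C)q_C - (29q_C) = (48 - 3q_C)q_C - (29q_C).
∂π_C/∂q_C = 19 - 6q_C = 0, so q_C = 19/6.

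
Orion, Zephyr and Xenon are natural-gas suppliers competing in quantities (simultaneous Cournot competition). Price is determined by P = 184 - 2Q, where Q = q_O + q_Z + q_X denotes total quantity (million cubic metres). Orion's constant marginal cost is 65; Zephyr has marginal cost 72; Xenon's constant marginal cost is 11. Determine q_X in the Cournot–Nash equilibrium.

36

Orion's profit: π_O = (184 - 2Q)q_O - (65q_O). Setting ∂π_O/∂q_O = 0: 119 - 4q_O - 2(q_Z + q_X) = 0.
Zephyr's profit: π_Z = (184 - 2Q)q_Z - (72q_Z). Setting ∂π_Z/∂q_Z = 0: 112 - 4q_Z - 2(q_O + q_X) = 0.
Xenon's profit: π_X = (184 - 2Q)q_X - (11q_X). Setting ∂π_X/∂q_X = 0: 173 - 4q_X - 2(q_O + q_Z) = 0.
Adding the 3 first-order conditions: 404 − 8Q = 0, so Q = 101/2.
Back-substituting: q_O = (119 − 101)/2 = 9, q_Z = (112 − 101)/2 = 11/2, q_X = (173 − 101)/2 = 36.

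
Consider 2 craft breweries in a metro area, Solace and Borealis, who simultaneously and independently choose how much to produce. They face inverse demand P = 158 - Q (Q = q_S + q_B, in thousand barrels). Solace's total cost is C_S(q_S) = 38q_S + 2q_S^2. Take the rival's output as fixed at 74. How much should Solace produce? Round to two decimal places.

7.67

With the rival's output fixed at 74, Solace's profit is π_S = (158 - 74 - q_S)q_S - (38q_S + 2q_S²) = (84 - q_S)q_S - (38q_S + 2q_S²).
∂π_S/∂q_S = 46 - 6q_S = 0, so q_S = 23/3.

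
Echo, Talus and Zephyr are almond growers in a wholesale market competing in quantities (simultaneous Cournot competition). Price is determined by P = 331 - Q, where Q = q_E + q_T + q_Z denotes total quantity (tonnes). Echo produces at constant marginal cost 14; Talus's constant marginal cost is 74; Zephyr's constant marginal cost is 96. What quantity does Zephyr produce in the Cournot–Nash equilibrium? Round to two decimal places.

Echo's profit: π_E = (331 - Q)q_E - (14q_E). Setting ∂π_E/∂q_E = 0: 317 - 2q_E - (q_T + q_Z) = 0.
Talus's first-order condition: 257 - 2q_T - (q_E + q_Z) = 0.
Zephyr's profit: π_Z = (331 - Q)q_Z - (96q_Z). Setting ∂π_Z/∂q_Z = 0: 235 - 2q_Z - (q_E + q_T) = 0.
Summing all 3 equations gives 809 − 4Q = 0, hence Q = 809/4.
Back-substituting: q_E = (317 − 809/4) = 459/4, q_T = (257 − 809/4) = 219/4, q_Z = (235 − 809/4) = 131/4.

32.75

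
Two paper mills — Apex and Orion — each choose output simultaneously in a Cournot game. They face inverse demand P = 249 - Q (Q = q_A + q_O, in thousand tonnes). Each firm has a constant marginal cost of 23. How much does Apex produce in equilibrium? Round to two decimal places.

75.33

A representative firm's profit is π_i = q_i(249 - Q) - 23q_i.
First-order condition (treating rivals' output as given): 226 - 2q_i - q_j = 0.
By symmetry each firm produces the same amount; substituting q_j = q_i yields q_i = 226/3.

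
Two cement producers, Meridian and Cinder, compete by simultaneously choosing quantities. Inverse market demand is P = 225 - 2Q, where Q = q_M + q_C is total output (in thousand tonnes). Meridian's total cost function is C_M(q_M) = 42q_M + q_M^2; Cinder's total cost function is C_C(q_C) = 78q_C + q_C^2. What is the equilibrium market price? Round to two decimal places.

142.50

Meridian's profit: π_M = (225 - 2Q)q_M - (42q_M + q_M²). Setting ∂π_M/∂q_M = 0: 183 - 6q_M - 2(q_C) = 0.
Cinder's profit: π_C = (225 - 2Q)q_C - (78q_C + q_C²). Setting ∂π_C/∂q_C = 0: 147 - 6q_C - 2(q_M) = 0.
Best responses: q_M = (183 - 2q_C)/6, q_C = (147 - 2q_M)/6.
Solving the pair: q_M = 201/8, q_C = 129/8.
Total output Q = 165/4, so price P = 225 - 2·(165/4) = 285/2.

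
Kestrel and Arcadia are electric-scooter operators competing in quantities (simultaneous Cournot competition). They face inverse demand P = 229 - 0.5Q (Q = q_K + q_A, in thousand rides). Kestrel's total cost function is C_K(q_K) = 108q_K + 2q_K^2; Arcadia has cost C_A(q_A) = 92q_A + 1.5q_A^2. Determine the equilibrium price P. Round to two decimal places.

Kestrel's profit: π_K = (229 - 0.5Q)q_K - (108q_K + 2q_K²). Setting ∂π_K/∂q_K = 0: 121 - 5q_K - (1/2)(q_A) = 0.
Arcadia's first-order condition: 137 - 4q_A - (1/2)(q_K) = 0.
Rearranging gives the reaction functions q_K = (121 - (1/2)q_A)/5 and q_A = (137 - (1/2)q_K)/4.
Substituting one into the other gives q_K = 1662/79 and q_A = 31.6203.
Total output Q = 52.6582, so price P = 229 - (1/2)·52.6582 = 202.6709.

202.67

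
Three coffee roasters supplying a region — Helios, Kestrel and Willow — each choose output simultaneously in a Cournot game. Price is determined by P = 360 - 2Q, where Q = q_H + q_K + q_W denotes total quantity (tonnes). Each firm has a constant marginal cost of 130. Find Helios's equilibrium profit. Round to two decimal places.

A representative firm's profit is π_i = q_i(360 - 2Q) - 130q_i.
First-order condition (treating rivals' output as given): 230 - 4q_i - 2·Σ_{j≠i} q_j = 0.
By symmetry each firm produces the same amount; substituting Σ_{j≠i} q_j = 2q_i yields q_i = 230/8 = 115/4.
Price P = 360 - 2·(345/4) = 375/2.
Helios's profit: (375/2 - 130)·(115/4) = 1653.1250.

1653.13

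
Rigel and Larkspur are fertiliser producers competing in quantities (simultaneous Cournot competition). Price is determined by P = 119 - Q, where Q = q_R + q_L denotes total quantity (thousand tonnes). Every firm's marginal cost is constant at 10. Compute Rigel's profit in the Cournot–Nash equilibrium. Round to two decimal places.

Each firm earns π_i = (119 - Q)q_i - 10q_i.
Setting ∂π_i/∂q_i = 0 with rivals' quantities fixed: 109 - 2q_i - q_j = 0.
By symmetry each firm produces the same amount; substituting q_j = q_i yields q_i = 109/3.
Price P = 119 - 218/3 = 139/3.
Rigel's profit: (139/3 - 10)·(109/3) = 1320.1111.

1320.11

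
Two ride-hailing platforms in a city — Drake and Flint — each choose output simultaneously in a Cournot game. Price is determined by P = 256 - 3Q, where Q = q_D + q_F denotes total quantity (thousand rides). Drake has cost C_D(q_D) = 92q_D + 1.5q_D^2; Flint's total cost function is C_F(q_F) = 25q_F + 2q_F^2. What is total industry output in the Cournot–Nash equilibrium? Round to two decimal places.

31.28

Drake's profit: π_D = (256 - 3Q)q_D - (92q_D + (3/2)q_D²). Setting ∂π_D/∂q_D = 0: 164 - 9q_D - 3(q_F) = 0.
Flint's profit: π_F = (256 - 3Q)q_F - (25q_F + 2q_F²). Setting ∂π_F/∂q_F = 0: 231 - 10q_F - 3(q_D) = 0.
Best responses: q_D = (164 - 3q_F)/9, q_F = (231 - 3q_D)/10.
Solving the pair: q_D = 947/81, q_F = 529/27.
Total output Q = 947/81 + 529/27 = 31.2840.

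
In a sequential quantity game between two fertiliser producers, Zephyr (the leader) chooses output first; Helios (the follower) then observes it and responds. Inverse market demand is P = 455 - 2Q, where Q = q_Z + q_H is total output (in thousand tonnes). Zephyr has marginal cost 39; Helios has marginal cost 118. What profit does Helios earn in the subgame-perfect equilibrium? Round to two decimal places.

Solve by backward induction. Given q_Z, the follower Helios maximises π_H = (455 - 2q_Z - 2q_H)q_H - 118q_H.
∂π_H/∂q_H = 337 - 2q_Z - 4q_H = 0 gives the reaction function q_H = (337 - 2q_Z)/4.
Zephyr substitutes q_H(q_Z) into its own profit: π_Z = q_Z(455 - 2q_Z - (337 - 2q_Z)/2) - 39q_Z = (573/2 - q_Z)q_Z - 39q_Z.
Maximising: ∂π_Z/∂q_Z = 495/2 - 2q_Z = 0, giving q_Z = 495/4.
Then q_H = (337 - 2·(495/4))/4 = 179/8.
Price P = 455 - 2·(1169/8) = 651/4.
Helios's profit: (651/4 - 118)·(179/8) = 1001.2813.

1001.28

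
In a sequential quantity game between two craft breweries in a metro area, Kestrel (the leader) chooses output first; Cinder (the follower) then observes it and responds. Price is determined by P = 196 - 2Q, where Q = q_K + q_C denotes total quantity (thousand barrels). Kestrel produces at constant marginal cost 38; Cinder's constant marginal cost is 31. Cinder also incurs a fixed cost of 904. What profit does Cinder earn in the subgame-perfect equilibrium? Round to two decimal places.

97.28

The follower Cinder best-responds to any q_K: π_C = (196 - 2Q)q_C - 31q_C.
Setting the follower's marginal profit to zero, 165 - 2q_K - 4q_C = 0, i.e. q_C = (165 - 2q_K)/4.
Kestrel substitutes q_C(q_K) into its own profit: π_K = q_K(196 - 2q_K - (165 - 2q_K)/2) - 38q_K = (227/2 - q_K)q_K - 38q_K.
Maximising: ∂π_K/∂q_K = 151/2 - 2q_K = 0, giving q_K = 151/4.
Then q_C = (165 - 2·(151/4))/4 = 179/8.
Price P = 196 - 2·(481/8) = 303/4.
Cinder's profit: (303/4 - 31)·(179/8) - 904 = 97.2813.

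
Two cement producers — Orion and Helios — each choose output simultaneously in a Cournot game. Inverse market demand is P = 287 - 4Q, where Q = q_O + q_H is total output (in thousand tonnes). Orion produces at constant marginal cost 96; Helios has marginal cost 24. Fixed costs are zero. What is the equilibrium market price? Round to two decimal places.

Orion's profit: π_O = (287 - 4Q)q_O - (96q_O). Setting ∂π_O/∂q_O = 0: 191 - 8q_O - 4(q_H) = 0.
Helios's first-order condition: 263 - 8q_H - 4(q_O) = 0.
Best responses: q_O = (191 - 4q_H)/8, q_H = (263 - 4q_O)/8.
Solving the pair: q_O = 119/12, q_H = 335/12.
Total output Q = 227/6, so price P = 287 - 4·(227/6) = 407/3.

135.67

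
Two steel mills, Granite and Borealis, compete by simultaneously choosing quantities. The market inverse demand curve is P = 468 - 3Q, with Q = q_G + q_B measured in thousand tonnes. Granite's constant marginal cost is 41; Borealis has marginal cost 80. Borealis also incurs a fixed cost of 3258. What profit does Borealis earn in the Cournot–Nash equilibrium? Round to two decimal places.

1253.15

Granite's profit: π_G = (468 - 3Q)q_G - (41q_G). Setting ∂π_G/∂q_G = 0: 427 - 6q_G - 3(q_B) = 0.
Borealis's first-order condition: 388 - 6q_B - 3(q_G) = 0.
Rearranging gives the reaction functions q_G = (427 - 3q_B)/6 and q_B = (388 - 3q_G)/6.
Solving the pair: q_G = 466/9, q_B = 349/9.
Price P = 468 - 3·(815/9) = 589/3.
Borealis's profit: (589/3 - 80)·(349/9) - 3258 = 1253.1481.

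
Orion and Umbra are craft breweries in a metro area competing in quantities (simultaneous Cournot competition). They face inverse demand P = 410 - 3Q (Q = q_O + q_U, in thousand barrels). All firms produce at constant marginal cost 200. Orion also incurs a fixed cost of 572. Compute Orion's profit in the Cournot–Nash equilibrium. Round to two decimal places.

1061.33

A representative firm's profit is π_i = q_i(410 - 3Q) - 200q_i.
First-order condition (treating rivals' output as given): 210 - 6q_i - 3q_j = 0.
With identical firms every q_j equals q_i, so q_j = q_i and 210 = 9q_i, giving q_i = 70/3.
Price P = 410 - 3·(140/3) = 270.
Orion's profit: (270 - 200)·(70/3) - 572 = 1061.3333.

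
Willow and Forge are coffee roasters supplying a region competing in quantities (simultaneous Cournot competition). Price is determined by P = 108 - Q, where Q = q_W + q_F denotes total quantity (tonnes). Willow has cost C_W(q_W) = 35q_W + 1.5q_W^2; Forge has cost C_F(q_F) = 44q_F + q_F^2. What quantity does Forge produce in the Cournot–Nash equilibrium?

Willow's profit: π_W = (108 - Q)q_W - (35q_W + (3/2)q_W²). Setting ∂π_W/∂q_W = 0: 73 - 5q_W - (q_F) = 0.
Forge's first-order condition: 64 - 4q_F - (q_W) = 0.
Best responses: q_W = (73 - q_F)/5, q_F = (64 - q_W)/4.
Substituting one into the other gives q_W = 12 and q_F = 13.

13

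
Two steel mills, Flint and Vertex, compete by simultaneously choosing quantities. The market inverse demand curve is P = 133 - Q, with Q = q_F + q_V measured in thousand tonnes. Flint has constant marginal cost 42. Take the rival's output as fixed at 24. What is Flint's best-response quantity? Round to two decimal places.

With the rival's output fixed at 24, Flint's profit is π_F = (133 - 24 - q_F)q_F - (42q_F) = (109 - q_F)q_F - (42q_F).
∂π_F/∂q_F = 67 - 2q_F = 0, so q_F = 67/2.

33.50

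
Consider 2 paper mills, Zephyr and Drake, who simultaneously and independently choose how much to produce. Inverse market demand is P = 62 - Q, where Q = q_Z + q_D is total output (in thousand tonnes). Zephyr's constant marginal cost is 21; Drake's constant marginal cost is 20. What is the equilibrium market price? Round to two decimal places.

Zephyr's profit: π_Z = (62 - Q)q_Z - (21q_Z). Setting ∂π_Z/∂q_Z = 0: 41 - 2q_Z - (q_D) = 0.
Drake's first-order condition: 42 - 2q_D - (q_Z) = 0.
Rearranging gives the reaction functions q_Z = (41 - q_D)/2 and q_D = (42 - q_Z)/2.
Substituting one into the other gives q_Z = 40/3 and q_D = 43/3.
Total output Q = 83/3, so price P = 62 - 83/3 = 103/3.

34.33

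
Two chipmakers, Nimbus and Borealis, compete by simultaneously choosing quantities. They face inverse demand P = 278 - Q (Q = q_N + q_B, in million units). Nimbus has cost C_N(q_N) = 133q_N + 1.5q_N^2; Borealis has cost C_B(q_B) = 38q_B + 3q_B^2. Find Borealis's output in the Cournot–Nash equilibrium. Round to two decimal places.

Nimbus's profit: π_N = (278 - Q)q_N - (133q_N + (3/2)q_N²). Setting ∂π_N/∂q_N = 0: 145 - 5q_N - (q_B) = 0.
Borealis's profit: π_B = (278 - Q)q_B - (38q_B + 3q_B²). Setting ∂π_B/∂q_B = 0: 240 - 8q_B - (q_N) = 0.
Best responses: q_N = (145 - q_B)/5, q_B = (240 - q_N)/8.
Solving the pair: q_N = 920/39, q_B = 1055/39.

27.05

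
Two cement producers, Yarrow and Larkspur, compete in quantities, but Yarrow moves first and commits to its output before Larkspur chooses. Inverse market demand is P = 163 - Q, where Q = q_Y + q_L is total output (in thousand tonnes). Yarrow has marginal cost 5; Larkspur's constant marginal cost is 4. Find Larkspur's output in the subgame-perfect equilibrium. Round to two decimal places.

Solve by backward induction. Given q_Y, the follower Larkspur maximises π_L = (163 - q_Y - q_L)q_L - 4q_L.
Follower FOC: 159 - q_Y - 2q_L = 0, so q_L(q_Y) = (159 - q_Y)/2.
The leader anticipates this reaction. Substituting into P = 163 - Q gives P = 167/2 - (1/2)q_Y, so π_Y = (167/2 - (1/2)q_Y)q_Y - 5q_Y.
The leader's first-order condition 157/2 - q_Y = 0 yields q_Y = 157/2.
Then q_L = (159 - 157/2)/2 = 161/4.

40.25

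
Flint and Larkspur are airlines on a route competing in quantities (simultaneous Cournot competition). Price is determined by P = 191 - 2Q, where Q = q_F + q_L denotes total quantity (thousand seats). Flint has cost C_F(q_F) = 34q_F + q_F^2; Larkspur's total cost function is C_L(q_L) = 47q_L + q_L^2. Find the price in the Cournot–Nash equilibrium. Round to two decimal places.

Flint's profit: π_F = (191 - 2Q)q_F - (34q_F + q_F²). Setting ∂π_F/∂q_F = 0: 157 - 6q_F - 2(q_L) = 0.
Larkspur's profit: π_L = (191 - 2Q)q_L - (47q_L + q_L²). Setting ∂π_L/∂q_L = 0: 144 - 6q_L - 2(q_F) = 0.
So q_F = (157 - 2q_L)/6 and q_L = (144 - 2q_F)/6.
Substituting one into the other gives q_F = 327/16 and q_L = 275/16.
Total output Q = 301/8, so price P = 191 - 2·(301/8) = 463/4.

115.75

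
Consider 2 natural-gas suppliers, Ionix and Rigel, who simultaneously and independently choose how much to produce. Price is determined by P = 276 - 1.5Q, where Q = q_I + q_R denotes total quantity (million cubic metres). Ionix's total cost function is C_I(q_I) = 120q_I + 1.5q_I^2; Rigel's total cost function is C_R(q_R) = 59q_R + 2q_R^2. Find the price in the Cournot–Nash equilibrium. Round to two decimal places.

206.77

Ionix's profit: π_I = (276 - 1.5Q)q_I - (120q_I + (3/2)q_I²). Setting ∂π_I/∂q_I = 0: 156 - 6q_I - (3/2)(q_R) = 0.
Rigel's first-order condition: 217 - 7q_R - (3/2)(q_I) = 0.
So q_I = (156 - (3/2)q_R)/6 and q_R = (217 - (3/2)q_I)/7.
Solving the pair: q_I = 1022/53, q_R = 1424/53.
Total output Q = 46.1509, so price P = 276 - (3/2)·46.1509 = 206.7736.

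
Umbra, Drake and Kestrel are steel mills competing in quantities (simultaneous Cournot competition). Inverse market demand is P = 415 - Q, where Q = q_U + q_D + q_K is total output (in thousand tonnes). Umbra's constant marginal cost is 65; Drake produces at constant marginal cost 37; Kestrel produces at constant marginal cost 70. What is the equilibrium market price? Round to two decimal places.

146.75

Umbra's profit: π_U = (415 - Q)q_U - (65q_U). Setting ∂π_U/∂q_U = 0: 350 - 2q_U - (q_D + q_K) = 0.
Drake's profit: π_D = (415 - Q)q_D - (37q_D). Setting ∂π_D/∂q_D = 0: 378 - 2q_D - (q_U + q_K) = 0.
Kestrel's profit: π_K = (415 - Q)q_K - (70q_K). Setting ∂π_K/∂q_K = 0: 345 - 2q_K - (q_U + q_D) = 0.
Adding the 3 conditions: 1073 − 2Q − 2Q = 0, i.e. Q = 1073/4.
Back-substituting: q_U = (350 − 1073/4) = 327/4, q_D = (378 − 1073/4) = 439/4, q_K = (345 − 1073/4) = 307/4.
Total output Q = 1073/4, so price P = 415 - 1073/4 = 587/4.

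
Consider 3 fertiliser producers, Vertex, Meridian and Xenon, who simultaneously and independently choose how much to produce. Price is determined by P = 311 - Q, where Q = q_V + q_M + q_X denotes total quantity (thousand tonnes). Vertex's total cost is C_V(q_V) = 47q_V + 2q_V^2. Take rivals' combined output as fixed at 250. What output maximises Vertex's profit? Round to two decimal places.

2.33

With rivals' combined output fixed at 250, Vertex's profit is π_V = (311 - 250 - q_V)q_V - (47q_V + 2q_V²) = (61 - q_V)q_V - (47q_V + 2q_V²).
∂π_V/∂q_V = 14 - 6q_V = 0, so q_V = 7/3.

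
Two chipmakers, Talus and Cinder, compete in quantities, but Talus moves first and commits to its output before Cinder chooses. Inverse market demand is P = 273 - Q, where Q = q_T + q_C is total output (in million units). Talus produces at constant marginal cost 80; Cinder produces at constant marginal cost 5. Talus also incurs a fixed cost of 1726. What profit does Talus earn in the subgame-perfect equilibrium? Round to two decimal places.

14.50

The follower Cinder best-responds to any q_T: π_C = (273 - Q)q_C - 5q_C.
Setting the follower's marginal profit to zero, 268 - q_T - 2q_C = 0, i.e. q_C = (268 - q_T)/2.
The leader anticipates this reaction. Substituting into P = 273 - Q gives P = 139 - (1/2)q_T, so π_T = (139 - (1/2)q_T)q_T - 80q_T.
The leader's first-order condition 59 - q_T = 0 yields q_T = 59.
Then q_C = (268 - 59)/2 = 209/2.
Price P = 273 - 327/2 = 219/2.
Talus's profit: (219/2 - 80)·59 - 1726 = 29/2.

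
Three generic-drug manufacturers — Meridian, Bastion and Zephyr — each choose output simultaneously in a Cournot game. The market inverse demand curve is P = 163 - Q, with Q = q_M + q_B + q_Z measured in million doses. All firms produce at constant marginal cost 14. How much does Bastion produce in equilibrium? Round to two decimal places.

A representative firm's profit is π_i = q_i(163 - Q) - 14q_i.
First-order condition (treating rivals' output as given): 149 - 2q_i - Σ_{j≠i} q_j = 0.
With identical firms every q_j equals q_i, so Σ_{j≠i} q_j = 2q_i and 149 = 4q_i, giving q_i = 149/4.

37.25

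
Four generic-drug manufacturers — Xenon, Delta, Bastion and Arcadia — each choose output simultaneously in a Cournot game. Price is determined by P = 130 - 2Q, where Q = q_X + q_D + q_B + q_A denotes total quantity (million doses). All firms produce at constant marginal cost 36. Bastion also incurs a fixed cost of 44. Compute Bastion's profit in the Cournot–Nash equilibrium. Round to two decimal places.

A representative firm's profit is π_i = q_i(130 - 2Q) - 36q_i.
First-order condition (treating rivals' output as given): 94 - 4q_i - 2·Σ_{j≠i} q_j = 0.
With identical firms every q_j equals q_i, so Σ_{j≠i} q_j = 3q_i and 94 = 10q_i, giving q_i = 47/5.
Price P = 130 - 2·(188/5) = 274/5.
Bastion's profit: (274/5 - 36)·(47/5) - 44 = 132.7200.

132.72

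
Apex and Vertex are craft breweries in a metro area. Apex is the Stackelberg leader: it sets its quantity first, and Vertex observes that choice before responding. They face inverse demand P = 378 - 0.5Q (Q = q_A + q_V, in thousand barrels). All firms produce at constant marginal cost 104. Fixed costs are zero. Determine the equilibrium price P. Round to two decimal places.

172.50

The follower Vertex best-responds to any q_A: π_V = (378 - 0.5Q)q_V - 104q_V.
Follower FOC: 274 - (1/2)q_A - q_V = 0, so q_V(q_A) = (274 - (1/2)q_A).
The leader anticipates this reaction. Substituting into P = 378 - 0.5Q gives P = 241 - (1/4)q_A, so π_A = (241 - (1/4)q_A)q_A - 104q_A.
Maximising: ∂π_A/∂q_A = 137 - (1/2)q_A = 0, giving q_A = 274.
Then q_V = (274 - (1/2)·274) = 137.
Total output Q = 411, so price P = 378 - (1/2)·411 = 345/2.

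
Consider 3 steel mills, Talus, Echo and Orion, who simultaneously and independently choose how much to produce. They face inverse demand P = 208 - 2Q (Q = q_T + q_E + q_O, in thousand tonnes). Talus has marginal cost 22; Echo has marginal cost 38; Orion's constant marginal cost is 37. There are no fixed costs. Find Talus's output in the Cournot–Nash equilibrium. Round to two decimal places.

27.13

Talus's profit: π_T = (208 - 2Q)q_T - (22q_T). Setting ∂π_T/∂q_T = 0: 186 - 4q_T - 2(q_E + q_O) = 0.
Echo's first-order condition: 170 - 4q_E - 2(q_T + q_O) = 0.
Orion's first-order condition: 171 - 4q_O - 2(q_T + q_E) = 0.
Summing all 3 equations gives 527 − 8Q = 0, hence Q = 527/8.
Back-substituting: q_T = (186 − 527/4)/2 = 217/8, q_E = (170 − 527/4)/2 = 153/8, q_O = (171 − 527/4)/2 = 157/8.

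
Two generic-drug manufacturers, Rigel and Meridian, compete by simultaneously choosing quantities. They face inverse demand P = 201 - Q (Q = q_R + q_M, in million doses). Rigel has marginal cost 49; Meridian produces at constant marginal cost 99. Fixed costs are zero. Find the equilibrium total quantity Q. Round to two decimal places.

Rigel's profit: π_R = (201 - Q)q_R - (49q_R). Setting ∂π_R/∂q_R = 0: 152 - 2q_R - (q_M) = 0.
Meridian's first-order condition: 102 - 2q_M - (q_R) = 0.
Best responses: q_R = (152 - q_M)/2, q_M = (102 - q_R)/2.
Substituting one into the other gives q_R = 202/3 and q_M = 52/3.
Total output Q = 202/3 + 52/3 = 254/3.

84.67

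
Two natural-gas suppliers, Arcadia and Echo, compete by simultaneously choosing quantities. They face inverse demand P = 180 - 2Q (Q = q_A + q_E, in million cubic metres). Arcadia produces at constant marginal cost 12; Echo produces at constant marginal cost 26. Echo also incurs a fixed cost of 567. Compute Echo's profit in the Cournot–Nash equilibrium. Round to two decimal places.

Arcadia's profit: π_A = (180 - 2Q)q_A - (12q_A). Setting ∂π_A/∂q_A = 0: 168 - 4q_A - 2(q_E) = 0.
Echo's first-order condition: 154 - 4q_E - 2(q_A) = 0.
Best responses: q_A = (168 - 2q_E)/4, q_E = (154 - 2q_A)/4.
Substituting one into the other gives q_A = 91/3 and q_E = 70/3.
Price P = 180 - 2·(161/3) = 218/3.
Echo's profit: (218/3 - 26)·(70/3) - 567 = 521.8889.

521.89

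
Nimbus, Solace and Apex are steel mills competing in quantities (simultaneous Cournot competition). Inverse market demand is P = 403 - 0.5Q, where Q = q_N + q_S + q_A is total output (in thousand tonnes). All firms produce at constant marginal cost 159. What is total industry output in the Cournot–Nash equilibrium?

366

Each firm earns π_i = (403 - 0.5Q)q_i - 159q_i.
First-order condition (treating rivals' output as given): 244 - q_i - (1/2)·Σ_{j≠i} q_j = 0.
With identical firms every q_j equals q_i, so Σ_{j≠i} q_j = 2q_i and 244 = 2q_i, giving q_i = 122.
Total output Q = 122 + 122 + 122 = 366.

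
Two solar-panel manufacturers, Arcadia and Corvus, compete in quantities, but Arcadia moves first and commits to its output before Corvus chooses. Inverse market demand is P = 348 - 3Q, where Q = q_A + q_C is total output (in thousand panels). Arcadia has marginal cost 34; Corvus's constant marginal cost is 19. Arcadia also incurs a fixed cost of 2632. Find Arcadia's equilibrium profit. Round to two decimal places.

1093.04

The follower Corvus best-responds to any q_A: π_C = (348 - 3Q)q_C - 19q_C.
Setting the follower's marginal profit to zero, 329 - 3q_A - 6q_C = 0, i.e. q_C = (329 - 3q_A)/6.
Arcadia substitutes q_C(q_A) into its own profit: π_A = q_A(348 - 3q_A - (329 - 3q_A)/2) - 34q_A = (367/2 - (3/2)q_A)q_A - 34q_A.
Leader FOC: 299/2 - 3q_A = 0, so q_A = 299/6.
Then q_C = (329 - 3·(299/6))/6 = 359/12.
Price P = 348 - 3·(319/4) = 435/4.
Arcadia's profit: (435/4 - 34)·(299/6) - 2632 = 1093.0417.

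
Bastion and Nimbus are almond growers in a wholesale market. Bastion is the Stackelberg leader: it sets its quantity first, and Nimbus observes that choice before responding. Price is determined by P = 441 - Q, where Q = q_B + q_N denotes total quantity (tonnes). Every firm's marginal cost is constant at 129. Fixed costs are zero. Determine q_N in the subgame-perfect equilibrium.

The follower Nimbus best-responds to any q_B: π_N = (441 - Q)q_N - 129q_N.
Setting the follower's marginal profit to zero, 312 - q_B - 2q_N = 0, i.e. q_N = (312 - q_B)/2.
The leader anticipates this reaction. Substituting into P = 441 - Q gives P = 285 - (1/2)q_B, so π_B = (285 - (1/2)q_B)q_B - 129q_B.
Maximising: ∂π_B/∂q_B = 156 - q_B = 0, giving q_B = 156.
Then q_N = (312 - 156)/2 = 78.

78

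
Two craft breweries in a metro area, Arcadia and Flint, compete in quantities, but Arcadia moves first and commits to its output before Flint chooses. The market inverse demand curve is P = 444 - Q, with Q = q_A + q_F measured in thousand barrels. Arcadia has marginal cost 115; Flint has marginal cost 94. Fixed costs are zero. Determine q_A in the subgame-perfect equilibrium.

154

The follower Flint best-responds to any q_A: π_F = (444 - Q)q_F - 94q_F.
Setting the follower's marginal profit to zero, 350 - q_A - 2q_F = 0, i.e. q_F = (350 - q_A)/2.
Arcadia substitutes q_F(q_A) into its own profit: π_A = q_A(444 - q_A - (350 - q_A)/2) - 115q_A = (269 - (1/2)q_A)q_A - 115q_A.
Leader FOC: 154 - q_A = 0, so q_A = 154.
Then q_F = (350 - 154)/2 = 98.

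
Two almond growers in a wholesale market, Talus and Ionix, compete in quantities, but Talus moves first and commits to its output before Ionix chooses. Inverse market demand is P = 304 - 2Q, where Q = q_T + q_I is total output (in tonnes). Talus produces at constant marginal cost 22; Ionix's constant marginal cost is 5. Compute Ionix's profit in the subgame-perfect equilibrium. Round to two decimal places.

3465.28

Solve by backward induction. Given q_T, the follower Ionix maximises π_I = (304 - 2q_T - 2q_I)q_I - 5q_I.
Setting the follower's marginal profit to zero, 299 - 2q_T - 4q_I = 0, i.e. q_I = (299 - 2q_T)/4.
The leader anticipates this reaction. Substituting into P = 304 - 2Q gives P = 309/2 - q_T, so π_T = (309/2 - q_T)q_T - 22q_T.
The leader's first-order condition 265/2 - 2q_T = 0 yields q_T = 265/4.
Then q_I = (299 - 2·(265/4))/4 = 333/8.
Price P = 304 - 2·(863/8) = 353/4.
Ionix's profit: (353/4 - 5)·(333/8) = 3465.2813.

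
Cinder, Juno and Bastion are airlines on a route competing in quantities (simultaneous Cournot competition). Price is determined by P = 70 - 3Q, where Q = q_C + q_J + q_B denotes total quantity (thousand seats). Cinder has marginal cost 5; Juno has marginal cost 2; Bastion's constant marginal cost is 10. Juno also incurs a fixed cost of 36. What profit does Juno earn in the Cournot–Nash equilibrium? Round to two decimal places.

Cinder's profit: π_C = (70 - 3Q)q_C - (5q_C). Setting ∂π_C/∂q_C = 0: 65 - 6q_C - 3(q_J + q_B) = 0.
Juno's first-order condition: 68 - 6q_J - 3(q_C + q_B) = 0.
Bastion's first-order condition: 60 - 6q_B - 3(q_C + q_J) = 0.
Adding the 3 conditions: 193 − 6Q − 6Q = 0, i.e. Q = 193/12.
Back-substituting: q_C = (65 − 193/4)/3 = 67/12, q_J = (68 − 193/4)/3 = 79/12, q_B = (60 − 193/4)/3 = 47/12.
Price P = 70 - 3·(193/12) = 87/4.
Juno's profit: (87/4 - 2)·(79/12) - 36 = 94.0208.

94.02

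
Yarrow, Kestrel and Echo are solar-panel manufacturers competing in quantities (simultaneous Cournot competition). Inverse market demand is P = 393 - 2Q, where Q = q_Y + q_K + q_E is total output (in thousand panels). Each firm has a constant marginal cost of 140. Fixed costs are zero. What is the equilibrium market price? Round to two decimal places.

A representative firm's profit is π_i = q_i(393 - 2Q) - 140q_i.
Setting ∂π_i/∂q_i = 0 with rivals' quantities fixed: 253 - 4q_i - 2·Σ_{j≠i} q_j = 0.
With identical firms every q_j equals q_i, so Σ_{j≠i} q_j = 2q_i and 253 = 8q_i, giving q_i = 253/8.
Total output Q = 759/8, so price P = 393 - 2·(759/8) = 813/4.

203.25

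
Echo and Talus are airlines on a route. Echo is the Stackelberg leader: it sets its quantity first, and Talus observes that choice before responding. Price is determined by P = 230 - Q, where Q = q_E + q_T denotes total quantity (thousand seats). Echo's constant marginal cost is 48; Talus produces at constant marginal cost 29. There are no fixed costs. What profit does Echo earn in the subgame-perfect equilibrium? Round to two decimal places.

Solve by backward induction. Given q_E, the follower Talus maximises π_T = (230 - q_E - q_T)q_T - 29q_T.
Follower FOC: 201 - q_E - 2q_T = 0, so q_T(q_E) = (201 - q_E)/2.
The leader anticipates this reaction. Substituting into P = 230 - Q gives P = 259/2 - (1/2)q_E, so π_E = (259/2 - (1/2)q_E)q_E - 48q_E.
Leader FOC: 163/2 - q_E = 0, so q_E = 163/2.
Then q_T = (201 - 163/2)/2 = 239/4.
Price P = 230 - 565/4 = 355/4.
Echo's profit: (355/4 - 48)·(163/2) = 3321.1250.

3321.13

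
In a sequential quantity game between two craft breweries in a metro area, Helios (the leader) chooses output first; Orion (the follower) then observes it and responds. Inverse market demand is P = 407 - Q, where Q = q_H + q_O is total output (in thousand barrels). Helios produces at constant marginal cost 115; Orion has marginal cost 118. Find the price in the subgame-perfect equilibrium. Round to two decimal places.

188.75

The follower Orion best-responds to any q_H: π_O = (407 - Q)q_O - 118q_O.
Follower FOC: 289 - q_H - 2q_O = 0, so q_O(q_H) = (289 - q_H)/2.
The leader anticipates this reaction. Substituting into P = 407 - Q gives P = 525/2 - (1/2)q_H, so π_H = (525/2 - (1/2)q_H)q_H - 115q_H.
Leader FOC: 295/2 - q_H = 0, so q_H = 295/2.
Then q_O = (289 - 295/2)/2 = 283/4.
Total output Q = 873/4, so price P = 407 - 873/4 = 755/4.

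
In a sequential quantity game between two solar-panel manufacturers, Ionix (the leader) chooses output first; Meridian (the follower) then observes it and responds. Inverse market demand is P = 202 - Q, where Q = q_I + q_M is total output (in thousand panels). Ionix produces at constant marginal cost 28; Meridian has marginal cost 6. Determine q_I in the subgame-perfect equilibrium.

The follower Meridian best-responds to any q_I: π_M = (202 - Q)q_M - 6q_M.
Follower FOC: 196 - q_I - 2q_M = 0, so q_M(q_I) = (196 - q_I)/2.
Ionix substitutes q_M(q_I) into its own profit: π_I = q_I(202 - q_I - (196 - q_I)/2) - 28q_I = (104 - (1/2)q_I)q_I - 28q_I.
Leader FOC: 76 - q_I = 0, so q_I = 76.
Then q_M = (196 - 76)/2 = 60.

76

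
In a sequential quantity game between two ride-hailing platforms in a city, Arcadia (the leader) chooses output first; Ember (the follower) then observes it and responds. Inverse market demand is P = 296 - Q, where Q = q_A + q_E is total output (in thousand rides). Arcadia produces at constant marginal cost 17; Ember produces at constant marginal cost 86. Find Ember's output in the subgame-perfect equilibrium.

The follower Ember best-responds to any q_A: π_E = (296 - Q)q_E - 86q_E.
Follower FOC: 210 - q_A - 2q_E = 0, so q_E(q_A) = (210 - q_A)/2.
Arcadia substitutes q_E(q_A) into its own profit: π_A = q_A(296 - q_A - (210 - q_A)/2) - 17q_A = (191 - (1/2)q_A)q_A - 17q_A.
The leader's first-order condition 174 - q_A = 0 yields q_A = 174.
Then q_E = (210 - 174)/2 = 18.

18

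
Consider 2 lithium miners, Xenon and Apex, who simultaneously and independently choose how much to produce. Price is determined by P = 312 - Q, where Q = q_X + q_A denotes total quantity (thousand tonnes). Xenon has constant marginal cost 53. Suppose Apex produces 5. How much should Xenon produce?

With the rival's output fixed at 5, Xenon's profit is π_X = (312 - 5 - q_X)q_X - (53q_X) = (307 - q_X)q_X - (53q_X).
∂π_X/∂q_X = 254 - 2q_X = 0, so q_X = 127.

127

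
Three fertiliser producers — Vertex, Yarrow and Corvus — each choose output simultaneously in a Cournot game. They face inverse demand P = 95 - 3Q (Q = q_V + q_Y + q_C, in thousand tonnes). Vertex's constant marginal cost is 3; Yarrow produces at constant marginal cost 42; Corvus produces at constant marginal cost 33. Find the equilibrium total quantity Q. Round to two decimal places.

17.25

Vertex's profit: π_V = (95 - 3Q)q_V - (3q_V). Setting ∂π_V/∂q_V = 0: 92 - 6q_V - 3(q_Y + q_C) = 0.
Yarrow's first-order condition: 53 - 6q_Y - 3(q_V + q_C) = 0.
Corvus's profit: π_C = (95 - 3Q)q_C - (33q_C). Setting ∂π_C/∂q_C = 0: 62 - 6q_C - 3(q_V + q_Y) = 0.
Summing all 3 equations gives 207 − 12Q = 0, hence Q = 69/4.
Back-substituting: q_V = (92 − 207/4)/3 = 161/12, q_Y = (53 − 207/4)/3 = 5/12, q_C = (62 − 207/4)/3 = 41/12.
Total output Q = 161/12 + 5/12 + 41/12 = 69/4.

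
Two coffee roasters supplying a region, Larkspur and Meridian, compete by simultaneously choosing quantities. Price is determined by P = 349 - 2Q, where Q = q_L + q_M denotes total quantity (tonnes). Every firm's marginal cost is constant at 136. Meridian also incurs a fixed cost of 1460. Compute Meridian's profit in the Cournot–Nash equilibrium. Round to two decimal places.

1060.50

Each firm earns π_i = (349 - 2Q)q_i - 136q_i.
First-order condition (treating rivals' output as given): 213 - 4q_i - 2q_j = 0.
With identical firms every q_j equals q_i, so q_j = q_i and 213 = 6q_i, giving q_i = 71/2.
Price P = 349 - 2·71 = 207.
Meridian's profit: (207 - 136)·(71/2) - 1460 = 1060.5000.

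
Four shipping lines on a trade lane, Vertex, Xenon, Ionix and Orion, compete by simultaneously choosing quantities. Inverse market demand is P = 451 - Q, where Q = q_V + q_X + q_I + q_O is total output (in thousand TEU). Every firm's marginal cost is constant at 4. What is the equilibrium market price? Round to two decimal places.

93.40

Each firm earns π_i = (451 - Q)q_i - 4q_i.
Setting ∂π_i/∂q_i = 0 with rivals' quantities fixed: 447 - 2q_i - Σ_{j≠i} q_j = 0.
By symmetry each firm produces the same amount; substituting Σ_{j≠i} q_j = 3q_i yields q_i = 447/5.
Total output Q = 1788/5, so price P = 451 - 1788/5 = 467/5.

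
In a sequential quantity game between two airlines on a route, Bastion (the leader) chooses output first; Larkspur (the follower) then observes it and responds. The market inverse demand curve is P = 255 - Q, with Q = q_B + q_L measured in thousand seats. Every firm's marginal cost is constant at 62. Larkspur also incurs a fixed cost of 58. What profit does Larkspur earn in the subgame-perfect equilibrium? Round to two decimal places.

The follower Larkspur best-responds to any q_B: π_L = (255 - Q)q_L - 62q_L.
Setting the follower's marginal profit to zero, 193 - q_B - 2q_L = 0, i.e. q_L = (193 - q_B)/2.
The leader anticipates this reaction. Substituting into P = 255 - Q gives P = 317/2 - (1/2)q_B, so π_B = (317/2 - (1/2)q_B)q_B - 62q_B.
Leader FOC: 193/2 - q_B = 0, so q_B = 193/2.
Then q_L = (193 - 193/2)/2 = 193/4.
Price P = 255 - 579/4 = 441/4.
Larkspur's profit: (441/4 - 62)·(193/4) - 58 = 2270.0625.

2270.06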